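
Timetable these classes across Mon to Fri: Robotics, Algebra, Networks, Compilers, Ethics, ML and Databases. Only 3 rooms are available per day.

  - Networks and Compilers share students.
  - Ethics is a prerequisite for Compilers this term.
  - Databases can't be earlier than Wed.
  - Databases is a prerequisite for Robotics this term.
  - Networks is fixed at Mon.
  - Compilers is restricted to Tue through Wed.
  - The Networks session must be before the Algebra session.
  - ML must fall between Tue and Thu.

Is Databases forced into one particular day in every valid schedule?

Databases can be Wed (e.g. Ethics in Mon, Databases in Wed, Compilers in Tue, ML in Tue, Robotics in Thu, Networks in Mon, Algebra in Tue) or Thu (e.g. Compilers -> Tue; Networks -> Mon; Algebra -> Tue; Ethics -> Mon; Robotics -> Fri; Databases -> Thu; ML -> Tue).

No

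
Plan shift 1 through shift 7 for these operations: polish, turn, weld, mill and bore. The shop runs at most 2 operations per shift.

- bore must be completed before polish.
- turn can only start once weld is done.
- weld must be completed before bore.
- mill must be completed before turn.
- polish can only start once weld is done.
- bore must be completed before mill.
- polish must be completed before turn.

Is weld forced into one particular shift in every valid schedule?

No

weld can be shift 1 (e.g. bore in shift 2; mill in shift 3; turn in shift 4; weld in shift 1; polish in shift 3) or shift 2 (e.g. polish -> shift 4, weld -> shift 2, turn -> shift 5, bore -> shift 3, mill -> shift 4).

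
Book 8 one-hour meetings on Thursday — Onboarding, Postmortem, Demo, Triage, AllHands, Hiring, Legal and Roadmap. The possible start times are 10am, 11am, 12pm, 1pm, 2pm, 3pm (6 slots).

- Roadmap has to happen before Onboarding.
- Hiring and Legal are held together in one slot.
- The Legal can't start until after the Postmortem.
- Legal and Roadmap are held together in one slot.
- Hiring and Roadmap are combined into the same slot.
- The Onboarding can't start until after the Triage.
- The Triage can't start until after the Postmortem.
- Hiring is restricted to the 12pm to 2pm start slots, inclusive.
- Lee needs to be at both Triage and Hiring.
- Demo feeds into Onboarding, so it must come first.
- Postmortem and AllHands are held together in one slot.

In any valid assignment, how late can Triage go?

Precedence pushes Triage to at least 11am; downstream work caps Triage at 2pm.
Triage at 2pm is achievable: Onboarding in 3pm, Hiring in 12pm, Triage in 2pm, AllHands in 10am, Legal in 12pm, Demo in 10am, Roadmap in 12pm, Postmortem in 10am.

2pm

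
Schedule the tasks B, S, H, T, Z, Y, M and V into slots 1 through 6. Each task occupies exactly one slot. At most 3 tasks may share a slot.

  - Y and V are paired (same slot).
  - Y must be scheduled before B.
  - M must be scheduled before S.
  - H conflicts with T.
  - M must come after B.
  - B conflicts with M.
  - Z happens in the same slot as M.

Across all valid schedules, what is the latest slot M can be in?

Precedence pushes M to at least 3; downstream work caps M at 5.
M at 5 is achievable: M -> 5; S -> 6; V -> 1; H -> 1; B -> 2; T -> 2; Z -> 5; Y -> 1.

5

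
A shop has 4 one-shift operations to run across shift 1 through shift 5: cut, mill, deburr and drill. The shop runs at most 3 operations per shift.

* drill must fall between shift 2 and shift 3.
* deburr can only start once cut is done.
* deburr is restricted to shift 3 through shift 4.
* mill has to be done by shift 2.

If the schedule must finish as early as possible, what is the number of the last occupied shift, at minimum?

shift 3

The precedence chain requires at least 2 distinct shifts.
With at most 3 per shift and 4 operations, at least 2 shifts are needed.
deburr can't be placed before shift 3, so the schedule must run through at least shift 3.
3 works (last occupied shift: shift 3): for example drill=shift 2, cut=shift 1, mill=shift 1, deburr=shift 3.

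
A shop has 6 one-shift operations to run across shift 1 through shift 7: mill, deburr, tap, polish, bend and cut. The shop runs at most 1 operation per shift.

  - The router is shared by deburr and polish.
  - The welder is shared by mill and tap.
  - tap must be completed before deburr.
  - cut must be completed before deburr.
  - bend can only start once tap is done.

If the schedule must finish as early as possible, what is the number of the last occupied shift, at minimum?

shift 6

The precedence chain requires at least 2 distinct shifts.
With at most 1 per shift and 6 operations, at least 6 shifts are needed.
6 works (last occupied shift: shift 6): for example tap=shift 1; deburr=shift 3; cut=shift 2; mill=shift 5; polish=shift 6; bend=shift 4.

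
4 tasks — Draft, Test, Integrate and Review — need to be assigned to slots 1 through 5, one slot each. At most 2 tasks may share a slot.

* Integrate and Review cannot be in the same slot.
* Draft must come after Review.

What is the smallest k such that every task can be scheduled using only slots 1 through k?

2 slots

The precedence chain requires at least 2 distinct slots.
With at most 2 per slot and 4 tasks, at least 2 slots are needed.
2 works (last occupied slot: 2): for example Review=1, Test=1, Draft=2, Integrate=2.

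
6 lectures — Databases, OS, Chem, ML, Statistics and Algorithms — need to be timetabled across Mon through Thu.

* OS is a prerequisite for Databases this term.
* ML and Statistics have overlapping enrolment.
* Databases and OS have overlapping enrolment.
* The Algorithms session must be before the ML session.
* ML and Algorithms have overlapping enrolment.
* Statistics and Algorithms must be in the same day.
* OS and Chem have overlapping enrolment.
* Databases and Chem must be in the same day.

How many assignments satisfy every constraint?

36

Splitting on Databases: it can be Tue (6), Wed (12), Thu (18). Listing each branch's schedules as (OS, Chem, ML, Statistics, Algorithms):
Databases=Tue: (Mon,Tue,Tue,Mon,Mon) (Mon,Tue,Wed,Mon,Mon) (Mon,Tue,Wed,Tue,Tue) (Mon,Tue,Thu,Mon,Mon) (Mon,Tue,Thu,Tue,Tue) (Mon,Tue,Thu,Wed,Wed) — 6.
Databases=Wed: (Mon,Wed,Tue,Mon,Mon) (Mon,Wed,Wed,Mon,Mon) (Mon,Wed,Wed,Tue,Tue) (Mon,Wed,Thu,Mon,Mon) (Mon,Wed,Thu,Tue,Tue) (Mon,Wed,Thu,Wed,Wed) (Tue,Wed,Tue,Mon,Mon) (Tue,Wed,Wed,Mon,Mon) (Tue,Wed,Wed,Tue,Tue) (Tue,Wed,Thu,Mon,Mon) (Tue,Wed,Thu,Tue,Tue) (Tue,Wed,Thu,Wed,Wed) — 12.
Databases=Thu: (Mon,Thu,Tue,Mon,Mon) (Mon,Thu,Wed,Mon,Mon) (Mon,Thu,Wed,Tue,Tue) (Mon,Thu,Thu,Mon,Mon) (Mon,Thu,Thu,Tue,Tue) (Mon,Thu,Thu,Wed,Wed) (Tue,Thu,Tue,Mon,Mon) (Tue,Thu,Wed,Mon,Mon) (Tue,Thu,Wed,Tue,Tue) (Tue,Thu,Thu,Mon,Mon) (Tue,Thu,Thu,Tue,Tue) (Tue,Thu,Thu,Wed,Wed) (Wed,Thu,Tue,Mon,Mon) (Wed,Thu,Wed,Mon,Mon) (Wed,Thu,Wed,Tue,Tue) (Wed,Thu,Thu,Mon,Mon) (Wed,Thu,Thu,Tue,Tue) (Wed,Thu,Thu,Wed,Wed) — 18.
Summing: 6 + 12 + 18 = 36.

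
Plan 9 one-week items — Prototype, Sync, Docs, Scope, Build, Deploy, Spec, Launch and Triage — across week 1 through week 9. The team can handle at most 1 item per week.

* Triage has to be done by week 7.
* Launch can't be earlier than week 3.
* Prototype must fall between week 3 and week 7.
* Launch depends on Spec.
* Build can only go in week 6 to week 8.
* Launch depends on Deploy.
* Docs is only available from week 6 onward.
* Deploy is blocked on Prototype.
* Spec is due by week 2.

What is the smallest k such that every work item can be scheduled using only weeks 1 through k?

The precedence chain requires at least 3 distinct weeks.
With at most 1 per week and 9 work items, at least 9 weeks are needed.
Docs can't be placed before week 6, so the schedule must run through at least week 6.
9 works (last occupied week: week 9): for example Spec -> week 1; Scope -> week 9; Docs -> week 7; Deploy -> week 4; Build -> week 6; Sync -> week 8; Launch -> week 5; Triage -> week 2; Prototype -> week 3.

9 weeks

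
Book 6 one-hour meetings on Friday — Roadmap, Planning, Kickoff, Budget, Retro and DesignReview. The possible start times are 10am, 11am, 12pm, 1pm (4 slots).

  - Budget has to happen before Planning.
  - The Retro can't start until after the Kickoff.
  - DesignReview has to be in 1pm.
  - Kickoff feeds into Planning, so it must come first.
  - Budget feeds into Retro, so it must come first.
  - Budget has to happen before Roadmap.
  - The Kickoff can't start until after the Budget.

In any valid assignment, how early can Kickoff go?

Precedence pushes Kickoff to at least 11am; downstream work caps Kickoff at 12pm.
Kickoff at 11am is achievable: Planning in 12pm; Retro in 12pm; DesignReview in 1pm; Budget in 10am; Kickoff in 11am; Roadmap in 11am.

11am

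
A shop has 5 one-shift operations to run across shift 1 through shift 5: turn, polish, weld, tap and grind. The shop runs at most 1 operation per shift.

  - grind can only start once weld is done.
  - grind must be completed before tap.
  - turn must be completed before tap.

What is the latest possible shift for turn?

Downstream work caps turn at shift 4.
turn at shift 4 is achievable: turn=shift 4; weld=shift 1; tap=shift 5; polish=shift 3; grind=shift 2.

shift 4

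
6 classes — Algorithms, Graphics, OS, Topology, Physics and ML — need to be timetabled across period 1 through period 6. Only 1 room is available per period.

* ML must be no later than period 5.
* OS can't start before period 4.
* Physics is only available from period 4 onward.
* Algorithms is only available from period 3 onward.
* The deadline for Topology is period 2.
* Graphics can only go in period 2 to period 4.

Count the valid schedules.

26

Splitting on Algorithms: it can be period 3 (8), period 4 (6), period 5 (6), period 6 (6). Listing each branch's schedules as (Graphics, OS, Topology, Physics, ML) by period number:
Algorithms=period 3: (2,4,1,6,5) (2,5,1,6,4) (2,6,1,4,5) (2,6,1,5,4) (4,5,1,6,2) (4,5,2,6,1) (4,6,1,5,2) (4,6,2,5,1) — 8.
Algorithms=period 4: (2,5,1,6,3) (2,6,1,5,3) (3,5,1,6,2) (3,5,2,6,1) (3,6,1,5,2) (3,6,2,5,1) — 6.
Algorithms=period 5: (2,4,1,6,3) (2,6,1,4,3) (3,4,1,6,2) (3,4,2,6,1) (3,6,1,4,2) (3,6,2,4,1) — 6.
Algorithms=period 6: (2,4,1,5,3) (2,5,1,4,3) (3,4,1,5,2) (3,4,2,5,1) (3,5,1,4,2) (3,5,2,4,1) — 6.
Summing: 8 + 6 + 6 + 6 = 26.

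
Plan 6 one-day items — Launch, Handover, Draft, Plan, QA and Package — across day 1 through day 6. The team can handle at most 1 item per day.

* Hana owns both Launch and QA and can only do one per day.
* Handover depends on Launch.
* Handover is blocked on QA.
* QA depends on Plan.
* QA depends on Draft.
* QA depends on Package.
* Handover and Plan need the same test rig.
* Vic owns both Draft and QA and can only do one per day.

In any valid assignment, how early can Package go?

Downstream work caps Package at day 4.
Package at day 1 is achievable: Handover=day 6; Plan=day 3; QA=day 4; Draft=day 2; Package=day 1; Launch=day 5.

day 1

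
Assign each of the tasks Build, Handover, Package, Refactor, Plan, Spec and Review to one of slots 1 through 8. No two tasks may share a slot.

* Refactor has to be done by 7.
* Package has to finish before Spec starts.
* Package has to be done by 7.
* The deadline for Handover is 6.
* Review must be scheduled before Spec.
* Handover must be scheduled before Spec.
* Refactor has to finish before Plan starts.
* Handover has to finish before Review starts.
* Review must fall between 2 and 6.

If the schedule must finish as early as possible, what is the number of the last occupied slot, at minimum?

The precedence chain requires at least 3 distinct slots.
With at most 1 per slot and 7 tasks, at least 7 slots are needed.
7 works (last occupied slot: 7): for example Package -> 3; Handover -> 1; Plan -> 6; Build -> 7; Spec -> 4; Review -> 2; Refactor -> 5.

7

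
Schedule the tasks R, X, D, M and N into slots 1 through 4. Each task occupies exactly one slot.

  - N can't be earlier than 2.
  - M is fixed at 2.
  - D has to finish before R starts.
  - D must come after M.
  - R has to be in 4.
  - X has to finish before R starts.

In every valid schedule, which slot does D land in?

3

M is fixed at 2 and must come before D, so D is at least 3.
R is fixed at 4 and must come after D, so D is at most 3.
So D must be 3.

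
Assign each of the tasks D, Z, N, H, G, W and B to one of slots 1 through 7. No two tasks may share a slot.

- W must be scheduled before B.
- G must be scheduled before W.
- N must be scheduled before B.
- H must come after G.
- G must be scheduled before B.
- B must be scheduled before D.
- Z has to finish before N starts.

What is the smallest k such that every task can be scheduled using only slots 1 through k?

The precedence chain requires at least 4 distinct slots.
With at most 1 per slot and 7 tasks, at least 7 slots are needed.
7 works (last occupied slot: 7): for example H=7; B=5; D=6; G=1; N=3; W=4; Z=2.

7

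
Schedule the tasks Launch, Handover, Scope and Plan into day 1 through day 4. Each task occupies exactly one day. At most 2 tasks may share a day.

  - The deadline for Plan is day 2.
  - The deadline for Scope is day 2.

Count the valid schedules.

46

Splitting on Launch: it can be day 1 (9), day 2 (9), day 3 (14), day 4 (14). Listing each branch's schedules as (Handover, Scope, Plan) by day number:
Launch=day 1: (1,2,2) (2,1,2) (2,2,1) (3,1,2) (3,2,1) (3,2,2) (4,1,2) (4,2,1) (4,2,2) — 9.
Launch=day 2: (1,1,2) (1,2,1) (2,1,1) (3,1,1) (3,1,2) (3,2,1) (4,1,1) (4,1,2) (4,2,1) — 9.
Launch=day 3: (1,1,2) (1,2,1) (1,2,2) (2,1,1) (2,1,2) (2,2,1) (3,1,1) (3,1,2) (3,2,1) (3,2,2) (4,1,1) (4,1,2) (4,2,1) (4,2,2) — 14.
Launch=day 4: (1,1,2) (1,2,1) (1,2,2) (2,1,1) (2,1,2) (2,2,1) (3,1,1) (3,1,2) (3,2,1) (3,2,2) (4,1,1) (4,1,2) (4,2,1) (4,2,2) — 14.
Summing: 9 + 9 + 14 + 14 = 46.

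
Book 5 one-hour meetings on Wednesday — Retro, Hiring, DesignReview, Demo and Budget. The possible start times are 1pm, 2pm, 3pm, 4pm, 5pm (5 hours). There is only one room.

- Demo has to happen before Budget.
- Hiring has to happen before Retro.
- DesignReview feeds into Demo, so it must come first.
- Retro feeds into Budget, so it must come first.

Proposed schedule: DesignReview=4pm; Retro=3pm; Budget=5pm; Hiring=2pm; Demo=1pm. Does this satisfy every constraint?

DesignReview feeds into Demo, so it must come first — violated.
Demo has to happen before Budget — holds.
Hiring has to happen before Retro — holds.
Retro feeds into Budget, so it must come first — holds.
There is only one room — holds.

No. DesignReview feeds into Demo, so it must come first is not satisfied.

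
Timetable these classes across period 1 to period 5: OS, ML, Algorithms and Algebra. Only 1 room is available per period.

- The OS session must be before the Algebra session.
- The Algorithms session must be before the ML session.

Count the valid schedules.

Splitting on OS: it can be period 1 (12), period 2 (9), period 3 (6), period 4 (3). Listing each branch's schedules as (ML, Algorithms, Algebra) by period number:
OS=period 1: (3,2,4) (3,2,5) (4,2,3) (4,2,5) (4,3,2) (4,3,5) (5,2,3) (5,2,4) (5,3,2) (5,3,4) (5,4,2) (5,4,3) — 12.
OS=period 2: (3,1,4) (3,1,5) (4,1,3) (4,1,5) (4,3,5) (5,1,3) (5,1,4) (5,3,4) (5,4,3) — 9.
OS=period 3: (2,1,4) (2,1,5) (4,1,5) (4,2,5) (5,1,4) (5,2,4) — 6.
OS=period 4: (2,1,5) (3,1,5) (3,2,5) — 3.
Summing: 12 + 9 + 6 + 3 = 30.

30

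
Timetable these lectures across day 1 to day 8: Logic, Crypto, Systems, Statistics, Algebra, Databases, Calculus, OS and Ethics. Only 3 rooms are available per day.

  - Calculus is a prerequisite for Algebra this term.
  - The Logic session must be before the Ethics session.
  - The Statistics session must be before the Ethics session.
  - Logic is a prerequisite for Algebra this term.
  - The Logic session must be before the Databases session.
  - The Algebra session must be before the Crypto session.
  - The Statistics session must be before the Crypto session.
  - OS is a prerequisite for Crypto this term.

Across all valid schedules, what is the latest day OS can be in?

Downstream work caps OS at day 7.
OS at day 7 is achievable: Calculus -> day 1, Statistics -> day 1, Systems -> day 3, Algebra -> day 2, OS -> day 7, Databases -> day 2, Ethics -> day 2, Crypto -> day 8, Logic -> day 1.

day 7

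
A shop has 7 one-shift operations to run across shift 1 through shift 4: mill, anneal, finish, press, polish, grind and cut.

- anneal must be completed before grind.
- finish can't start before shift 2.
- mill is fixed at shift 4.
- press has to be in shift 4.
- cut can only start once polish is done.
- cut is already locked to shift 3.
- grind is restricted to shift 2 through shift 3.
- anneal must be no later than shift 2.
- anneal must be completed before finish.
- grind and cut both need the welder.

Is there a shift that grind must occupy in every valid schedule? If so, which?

grind's window is shift 2–shift 3.
cut is fixed at shift 3, and grind can't share a shift with cut.
So grind must be shift 2.

shift 2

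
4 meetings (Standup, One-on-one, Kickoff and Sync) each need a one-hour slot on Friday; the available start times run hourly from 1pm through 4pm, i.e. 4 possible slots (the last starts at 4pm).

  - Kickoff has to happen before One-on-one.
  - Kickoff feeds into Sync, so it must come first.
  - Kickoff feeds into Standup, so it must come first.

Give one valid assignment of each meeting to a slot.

Sync -> 2pm; One-on-one -> 2pm; Kickoff -> 1pm; Standup -> 2pm

Checking: Kickoff(1pm) before Standup(2pm); Kickoff(1pm) before Sync(2pm); Kickoff(1pm) before One-on-one(2pm).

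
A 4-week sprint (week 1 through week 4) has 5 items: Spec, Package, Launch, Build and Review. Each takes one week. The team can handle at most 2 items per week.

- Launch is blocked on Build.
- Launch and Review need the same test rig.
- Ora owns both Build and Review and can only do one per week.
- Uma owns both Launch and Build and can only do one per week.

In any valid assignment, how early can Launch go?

week 2

Precedence pushes Launch to at least week 2.
Launch at week 2 is achievable: Spec=week 1, Review=week 3, Package=week 2, Build=week 1, Launch=week 2.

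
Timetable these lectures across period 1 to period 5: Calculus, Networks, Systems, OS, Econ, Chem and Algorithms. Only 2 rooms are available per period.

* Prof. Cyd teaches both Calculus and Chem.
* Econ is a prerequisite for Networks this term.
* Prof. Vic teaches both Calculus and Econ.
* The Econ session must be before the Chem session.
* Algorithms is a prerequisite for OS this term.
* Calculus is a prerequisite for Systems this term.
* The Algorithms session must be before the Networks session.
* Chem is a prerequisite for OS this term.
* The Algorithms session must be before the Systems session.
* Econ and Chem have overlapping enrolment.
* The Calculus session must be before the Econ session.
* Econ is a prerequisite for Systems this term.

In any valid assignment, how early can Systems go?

Precedence pushes Systems to at least period 3.
Systems at period 3 is achievable: Networks -> period 3, Calculus -> period 1, OS -> period 5, Algorithms -> period 1, Econ -> period 2, Chem -> period 4, Systems -> period 3.

period 3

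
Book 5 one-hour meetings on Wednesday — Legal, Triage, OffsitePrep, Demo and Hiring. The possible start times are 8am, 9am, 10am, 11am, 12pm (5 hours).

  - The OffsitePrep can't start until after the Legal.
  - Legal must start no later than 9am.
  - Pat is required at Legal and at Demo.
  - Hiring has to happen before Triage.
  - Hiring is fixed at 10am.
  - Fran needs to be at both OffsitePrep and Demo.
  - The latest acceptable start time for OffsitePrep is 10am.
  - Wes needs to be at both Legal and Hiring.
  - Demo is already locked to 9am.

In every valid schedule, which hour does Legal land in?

8am

Legal's window is 8am–9am.
Demo is fixed at 9am, and Legal can't share a hour with Demo.
So Legal must be 8am.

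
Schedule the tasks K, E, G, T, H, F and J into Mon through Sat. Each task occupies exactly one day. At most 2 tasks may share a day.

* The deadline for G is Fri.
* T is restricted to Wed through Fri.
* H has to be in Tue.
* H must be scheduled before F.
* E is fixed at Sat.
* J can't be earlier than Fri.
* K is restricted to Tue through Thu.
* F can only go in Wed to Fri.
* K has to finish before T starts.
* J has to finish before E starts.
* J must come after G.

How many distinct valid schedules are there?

46

Splitting on K: it can be Tue (22), Wed (17), Thu (7). Listing each branch's schedules as (E, G, T, H, F, J):
K=Tue: (Sat,Mon,Wed,Tue,Wed,Fri) (Sat,Mon,Wed,Tue,Thu,Fri) (Sat,Mon,Wed,Tue,Fri,Fri) (Sat,Mon,Thu,Tue,Wed,Fri) (Sat,Mon,Thu,Tue,Thu,Fri) (Sat,Mon,Thu,Tue,Fri,Fri) (Sat,Mon,Fri,Tue,Wed,Fri) (Sat,Mon,Fri,Tue,Thu,Fri) (Sat,Wed,Wed,Tue,Thu,Fri) (Sat,Wed,Wed,Tue,Fri,Fri) (Sat,Wed,Thu,Tue,Wed,Fri) (Sat,Wed,Thu,Tue,Thu,Fri) (Sat,Wed,Thu,Tue,Fri,Fri) (Sat,Wed,Fri,Tue,Wed,Fri) (Sat,Wed,Fri,Tue,Thu,Fri) (Sat,Thu,Wed,Tue,Wed,Fri) (Sat,Thu,Wed,Tue,Thu,Fri) (Sat,Thu,Wed,Tue,Fri,Fri) (Sat,Thu,Thu,Tue,Wed,Fri) (Sat,Thu,Thu,Tue,Fri,Fri) (Sat,Thu,Fri,Tue,Wed,Fri) (Sat,Thu,Fri,Tue,Thu,Fri) — 22.
K=Wed: (Sat,Mon,Thu,Tue,Wed,Fri) (Sat,Mon,Thu,Tue,Thu,Fri) (Sat,Mon,Thu,Tue,Fri,Fri) (Sat,Mon,Fri,Tue,Wed,Fri) (Sat,Mon,Fri,Tue,Thu,Fri) (Sat,Tue,Thu,Tue,Wed,Fri) (Sat,Tue,Thu,Tue,Thu,Fri) (Sat,Tue,Thu,Tue,Fri,Fri) (Sat,Tue,Fri,Tue,Wed,Fri) (Sat,Tue,Fri,Tue,Thu,Fri) (Sat,Wed,Thu,Tue,Thu,Fri) (Sat,Wed,Thu,Tue,Fri,Fri) (Sat,Wed,Fri,Tue,Thu,Fri) (Sat,Thu,Thu,Tue,Wed,Fri) (Sat,Thu,Thu,Tue,Fri,Fri) (Sat,Thu,Fri,Tue,Wed,Fri) (Sat,Thu,Fri,Tue,Thu,Fri) — 17.
K=Thu: (Sat,Mon,Fri,Tue,Wed,Fri) (Sat,Mon,Fri,Tue,Thu,Fri) (Sat,Tue,Fri,Tue,Wed,Fri) (Sat,Tue,Fri,Tue,Thu,Fri) (Sat,Wed,Fri,Tue,Wed,Fri) (Sat,Wed,Fri,Tue,Thu,Fri) (Sat,Thu,Fri,Tue,Wed,Fri) — 7.
Summing: 22 + 17 + 7 = 46.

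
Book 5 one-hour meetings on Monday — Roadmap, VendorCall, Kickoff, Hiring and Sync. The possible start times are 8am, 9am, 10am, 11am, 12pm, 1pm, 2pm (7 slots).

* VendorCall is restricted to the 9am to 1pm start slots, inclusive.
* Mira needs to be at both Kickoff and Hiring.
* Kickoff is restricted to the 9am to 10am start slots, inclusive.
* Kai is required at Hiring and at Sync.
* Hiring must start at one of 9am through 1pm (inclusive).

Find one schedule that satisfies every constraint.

VendorCall -> 9am, Roadmap -> 8am, Sync -> 8am, Hiring -> 10am, Kickoff -> 9am

Checking: Hiring(10am) != Sync(8am); Kickoff(9am) != Hiring(10am); VendorCall=9am in [9am,1pm]; Hiring=10am in [9am,1pm]; Kickoff=9am in [9am,10am].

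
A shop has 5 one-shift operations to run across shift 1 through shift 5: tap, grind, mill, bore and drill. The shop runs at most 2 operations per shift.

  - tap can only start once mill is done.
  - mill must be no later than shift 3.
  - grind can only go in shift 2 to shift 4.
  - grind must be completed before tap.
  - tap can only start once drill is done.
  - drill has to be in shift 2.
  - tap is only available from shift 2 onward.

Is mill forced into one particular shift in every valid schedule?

No

mill can be shift 1 (e.g. bore in shift 1; drill in shift 2; tap in shift 3; grind in shift 2; mill in shift 1) or shift 2 (e.g. bore in shift 1, tap in shift 4, drill in shift 2, mill in shift 2, grind in shift 3).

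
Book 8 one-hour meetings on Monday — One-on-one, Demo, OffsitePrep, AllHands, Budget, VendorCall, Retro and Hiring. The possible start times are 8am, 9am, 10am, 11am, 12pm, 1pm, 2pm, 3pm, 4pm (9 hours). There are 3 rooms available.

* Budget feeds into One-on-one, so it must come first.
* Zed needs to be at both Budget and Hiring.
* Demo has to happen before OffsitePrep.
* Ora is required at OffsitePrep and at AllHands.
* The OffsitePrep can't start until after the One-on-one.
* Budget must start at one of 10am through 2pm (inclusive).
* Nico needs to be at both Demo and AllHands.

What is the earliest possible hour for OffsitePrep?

12pm

Precedence pushes OffsitePrep to at least 12pm.
OffsitePrep at 12pm is achievable: Hiring=9am; Demo=8am; VendorCall=8am; AllHands=9am; One-on-one=11am; Budget=10am; OffsitePrep=12pm; Retro=8am.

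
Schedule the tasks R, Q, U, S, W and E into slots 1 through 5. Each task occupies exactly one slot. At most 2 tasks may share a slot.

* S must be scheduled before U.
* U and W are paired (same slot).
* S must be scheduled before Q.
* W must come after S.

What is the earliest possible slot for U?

2

Precedence pushes U to at least 2.
U at 2 is achievable: Q=3, R=1, E=3, W=2, S=1, U=2.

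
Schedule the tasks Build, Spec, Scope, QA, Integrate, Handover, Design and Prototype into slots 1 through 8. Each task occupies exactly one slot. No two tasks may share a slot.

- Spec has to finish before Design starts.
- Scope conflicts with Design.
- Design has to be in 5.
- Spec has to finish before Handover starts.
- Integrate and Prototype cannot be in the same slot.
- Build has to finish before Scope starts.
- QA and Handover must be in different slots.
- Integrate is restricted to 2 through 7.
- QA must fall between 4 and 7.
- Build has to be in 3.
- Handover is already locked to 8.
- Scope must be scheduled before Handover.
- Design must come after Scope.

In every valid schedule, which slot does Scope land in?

4

Build is fixed at 3 and must come before Scope, so Scope is at least 4.
Design is fixed at 5 and must come after Scope, so Scope is at most 4.
So Scope must be 4.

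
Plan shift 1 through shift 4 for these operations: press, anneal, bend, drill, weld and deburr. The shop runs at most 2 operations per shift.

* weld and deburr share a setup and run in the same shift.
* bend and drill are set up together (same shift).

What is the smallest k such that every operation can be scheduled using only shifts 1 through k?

3

With at most 2 per shift and 6 operations, at least 3 shifts are needed.
3 works (last occupied shift: shift 3): for example bend=shift 2; weld=shift 3; drill=shift 2; deburr=shift 3; press=shift 1; anneal=shift 1.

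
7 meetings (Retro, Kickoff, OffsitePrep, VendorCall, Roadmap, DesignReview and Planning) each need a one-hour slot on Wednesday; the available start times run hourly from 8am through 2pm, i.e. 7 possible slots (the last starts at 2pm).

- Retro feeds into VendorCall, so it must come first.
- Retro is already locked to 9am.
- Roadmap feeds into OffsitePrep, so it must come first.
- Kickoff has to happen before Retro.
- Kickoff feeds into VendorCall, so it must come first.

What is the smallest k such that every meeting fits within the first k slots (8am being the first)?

3 slots

The precedence chain requires at least 3 distinct slots.
3 works (last occupied slot: 10am): for example Retro -> 9am, Roadmap -> 8am, DesignReview -> 8am, OffsitePrep -> 9am, VendorCall -> 10am, Kickoff -> 8am, Planning -> 8am.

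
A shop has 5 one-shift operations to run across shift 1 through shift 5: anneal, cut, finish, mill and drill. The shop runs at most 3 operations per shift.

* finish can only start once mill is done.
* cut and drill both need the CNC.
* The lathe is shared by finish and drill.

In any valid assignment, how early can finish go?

shift 2

Precedence pushes finish to at least shift 2.
finish at shift 2 is achievable: drill=shift 3, mill=shift 1, finish=shift 2, cut=shift 1, anneal=shift 1.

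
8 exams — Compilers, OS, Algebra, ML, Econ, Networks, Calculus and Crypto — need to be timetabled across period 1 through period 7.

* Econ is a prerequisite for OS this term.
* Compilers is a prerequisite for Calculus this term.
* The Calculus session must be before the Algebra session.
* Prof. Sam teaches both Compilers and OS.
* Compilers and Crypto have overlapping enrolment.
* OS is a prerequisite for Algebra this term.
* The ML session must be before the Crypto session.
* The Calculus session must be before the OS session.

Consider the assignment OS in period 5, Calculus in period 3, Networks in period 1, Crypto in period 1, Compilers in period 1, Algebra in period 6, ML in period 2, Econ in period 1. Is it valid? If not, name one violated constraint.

No. Compilers and Crypto have overlapping enrolment is not satisfied.

OS is a prerequisite for Algebra this term — holds.
The Calculus session must be before the Algebra session — holds.
Compilers and Crypto have overlapping enrolment — violated.
Econ is a prerequisite for OS this term — holds.
The ML session must be before the Crypto session — violated.
Prof. Sam teaches both Compilers and OS — holds.
The Calculus session must be before the OS session — holds.
Compilers is a prerequisite for Calculus this term — holds.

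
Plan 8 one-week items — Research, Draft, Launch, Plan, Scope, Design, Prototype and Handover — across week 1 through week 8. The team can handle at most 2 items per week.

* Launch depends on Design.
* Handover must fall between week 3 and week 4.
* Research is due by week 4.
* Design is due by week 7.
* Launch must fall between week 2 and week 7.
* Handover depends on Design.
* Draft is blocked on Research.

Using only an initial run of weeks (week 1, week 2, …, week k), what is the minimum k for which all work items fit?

4

The precedence chain requires at least 2 distinct weeks.
With at most 2 per week and 8 work items, at least 4 weeks are needed.
Handover can't be placed before week 3, so the schedule must run through at least week 3.
4 works (last occupied week: week 4): for example Handover=week 3; Research=week 1; Launch=week 2; Draft=week 2; Prototype=week 4; Scope=week 4; Plan=week 3; Design=week 1.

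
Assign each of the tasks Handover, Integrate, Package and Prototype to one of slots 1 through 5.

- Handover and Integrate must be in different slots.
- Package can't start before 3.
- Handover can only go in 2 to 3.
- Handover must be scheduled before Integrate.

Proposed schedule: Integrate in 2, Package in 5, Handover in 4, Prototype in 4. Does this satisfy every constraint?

Handover must be scheduled before Integrate — violated.
Package can't start before 3 — holds.
Handover can only go in 2 to 3 — violated.
Handover and Integrate must be in different slots — holds.

Invalid. Handover must be scheduled before Integrate.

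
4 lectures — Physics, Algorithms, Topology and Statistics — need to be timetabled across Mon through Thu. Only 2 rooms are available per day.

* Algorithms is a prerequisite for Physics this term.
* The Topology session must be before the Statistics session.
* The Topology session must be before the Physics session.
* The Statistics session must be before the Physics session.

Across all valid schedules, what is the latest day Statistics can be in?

Wed

Precedence pushes Statistics to at least Tue; downstream work caps Statistics at Wed.
Statistics at Wed is achievable: Topology in Mon; Statistics in Wed; Algorithms in Mon; Physics in Thu.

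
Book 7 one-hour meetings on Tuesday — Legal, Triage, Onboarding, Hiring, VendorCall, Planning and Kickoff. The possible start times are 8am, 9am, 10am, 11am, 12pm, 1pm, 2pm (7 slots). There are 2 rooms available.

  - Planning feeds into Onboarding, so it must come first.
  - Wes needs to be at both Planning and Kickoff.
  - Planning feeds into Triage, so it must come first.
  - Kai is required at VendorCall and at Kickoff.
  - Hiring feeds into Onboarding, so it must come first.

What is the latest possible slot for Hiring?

1pm

Downstream work caps Hiring at 1pm.
Hiring at 1pm is achievable: Legal -> 8am; Planning -> 8am; Hiring -> 1pm; Kickoff -> 10am; Triage -> 9am; Onboarding -> 2pm; VendorCall -> 9am.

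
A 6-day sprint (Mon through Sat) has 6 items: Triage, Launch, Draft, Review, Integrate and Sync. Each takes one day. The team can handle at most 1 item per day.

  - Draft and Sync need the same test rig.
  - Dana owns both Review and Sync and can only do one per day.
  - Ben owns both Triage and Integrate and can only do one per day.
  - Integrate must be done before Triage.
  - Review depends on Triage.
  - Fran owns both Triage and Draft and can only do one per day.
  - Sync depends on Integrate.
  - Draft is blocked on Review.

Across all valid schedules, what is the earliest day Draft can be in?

Thu

Precedence pushes Draft to at least Thu.
Draft at Thu is achievable: Triage -> Tue, Review -> Wed, Integrate -> Mon, Draft -> Thu, Launch -> Sat, Sync -> Fri.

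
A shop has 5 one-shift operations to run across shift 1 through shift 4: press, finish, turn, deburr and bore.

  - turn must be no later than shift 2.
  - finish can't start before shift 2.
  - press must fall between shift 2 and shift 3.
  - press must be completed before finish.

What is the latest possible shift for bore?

shift 4

bore at shift 4 is achievable: press -> shift 2, turn -> shift 1, deburr -> shift 1, bore -> shift 4, finish -> shift 3.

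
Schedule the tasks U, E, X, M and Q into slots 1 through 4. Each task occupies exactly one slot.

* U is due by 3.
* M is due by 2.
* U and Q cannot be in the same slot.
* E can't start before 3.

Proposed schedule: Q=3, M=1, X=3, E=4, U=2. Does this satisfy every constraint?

U is due by 3 — holds.
M is due by 2 — holds.
E can't start before 3 — holds.
U and Q cannot be in the same slot — holds.

Yes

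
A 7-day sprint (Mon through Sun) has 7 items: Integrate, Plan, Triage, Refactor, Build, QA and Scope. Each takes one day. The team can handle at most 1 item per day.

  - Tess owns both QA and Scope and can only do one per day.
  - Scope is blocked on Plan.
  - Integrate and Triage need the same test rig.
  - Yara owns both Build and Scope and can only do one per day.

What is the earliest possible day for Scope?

Precedence pushes Scope to at least Tue.
Scope at Tue is achievable: Refactor -> Fri, Build -> Sat, Triage -> Thu, Scope -> Tue, Plan -> Mon, QA -> Sun, Integrate -> Wed.

Tue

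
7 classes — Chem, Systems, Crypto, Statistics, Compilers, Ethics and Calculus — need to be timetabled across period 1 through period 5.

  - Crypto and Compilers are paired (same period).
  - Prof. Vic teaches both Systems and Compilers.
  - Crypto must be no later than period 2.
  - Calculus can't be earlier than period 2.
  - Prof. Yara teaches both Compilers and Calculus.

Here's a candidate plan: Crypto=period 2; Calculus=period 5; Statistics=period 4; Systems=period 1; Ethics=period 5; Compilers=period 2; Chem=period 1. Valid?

Prof. Vic teaches both Systems and Compilers — holds.
Crypto and Compilers are paired (same period) — holds.
Crypto must be no later than period 2 — holds.
Prof. Yara teaches both Compilers and Calculus — holds.
Calculus can't be earlier than period 2 — holds.

Yes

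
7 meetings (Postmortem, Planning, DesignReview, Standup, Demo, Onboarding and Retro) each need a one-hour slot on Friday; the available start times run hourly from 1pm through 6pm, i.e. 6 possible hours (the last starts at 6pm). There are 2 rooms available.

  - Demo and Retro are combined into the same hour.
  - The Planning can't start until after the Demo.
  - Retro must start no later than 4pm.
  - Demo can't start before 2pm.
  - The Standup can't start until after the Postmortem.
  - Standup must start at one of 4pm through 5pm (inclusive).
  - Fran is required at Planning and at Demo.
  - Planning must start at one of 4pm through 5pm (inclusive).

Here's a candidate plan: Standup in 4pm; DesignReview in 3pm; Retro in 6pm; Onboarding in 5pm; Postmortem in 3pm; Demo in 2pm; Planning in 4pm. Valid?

Invalid. Demo and Retro are combined into the same hour.

Standup must start at one of 4pm through 5pm (inclusive) — holds.
Planning must start at one of 4pm through 5pm (inclusive) — holds.
Fran is required at Planning and at Demo — holds.
Demo can't start before 2pm — holds.
The Planning can't start until after the Demo — holds.
Demo and Retro are combined into the same hour — violated.
Retro must start no later than 4pm — violated.
There are 2 rooms available — holds.
The Standup can't start until after the Postmortem — holds.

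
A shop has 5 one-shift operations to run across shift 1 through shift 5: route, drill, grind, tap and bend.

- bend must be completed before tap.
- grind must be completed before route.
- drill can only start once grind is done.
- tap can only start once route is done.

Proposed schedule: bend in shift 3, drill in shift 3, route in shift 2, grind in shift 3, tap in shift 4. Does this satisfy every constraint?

tap can only start once route is done — holds.
grind must be completed before route — violated.
bend must be completed before tap — holds.
drill can only start once grind is done — violated.

No — it violates: grind must be completed before route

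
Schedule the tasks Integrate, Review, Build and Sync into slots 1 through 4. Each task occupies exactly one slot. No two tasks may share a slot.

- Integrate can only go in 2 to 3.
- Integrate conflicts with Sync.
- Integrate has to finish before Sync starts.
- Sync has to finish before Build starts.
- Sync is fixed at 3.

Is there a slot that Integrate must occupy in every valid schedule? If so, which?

Integrate's window is 2–3.
Sync is fixed at 3, and Integrate can't share a slot with Sync.
So Integrate must be 2.

2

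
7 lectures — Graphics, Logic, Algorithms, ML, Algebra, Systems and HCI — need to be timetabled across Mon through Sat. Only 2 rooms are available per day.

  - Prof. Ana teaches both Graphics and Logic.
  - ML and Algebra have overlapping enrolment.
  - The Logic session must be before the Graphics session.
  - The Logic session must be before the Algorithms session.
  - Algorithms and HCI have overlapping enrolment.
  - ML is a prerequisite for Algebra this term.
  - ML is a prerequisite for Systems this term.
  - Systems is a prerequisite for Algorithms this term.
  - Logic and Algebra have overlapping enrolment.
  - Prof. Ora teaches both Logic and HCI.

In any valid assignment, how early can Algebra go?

Precedence pushes Algebra to at least Tue.
Algebra at Tue is achievable: ML=Mon, Algebra=Tue, Graphics=Wed, HCI=Thu, Systems=Tue, Logic=Mon, Algorithms=Wed.

Tue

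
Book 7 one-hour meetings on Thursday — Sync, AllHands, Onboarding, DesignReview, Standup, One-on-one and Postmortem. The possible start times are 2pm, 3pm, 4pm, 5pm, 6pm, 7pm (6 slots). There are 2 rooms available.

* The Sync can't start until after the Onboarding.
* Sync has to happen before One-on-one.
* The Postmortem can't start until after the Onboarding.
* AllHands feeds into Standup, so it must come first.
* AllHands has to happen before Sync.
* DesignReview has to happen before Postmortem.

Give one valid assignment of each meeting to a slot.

AllHands -> 2pm, DesignReview -> 3pm, One-on-one -> 5pm, Onboarding -> 2pm, Sync -> 3pm, Postmortem -> 4pm, Standup -> 4pm

Checking: AllHands(2pm) before Sync(3pm); Onboarding(2pm) before Postmortem(4pm); AllHands(2pm) before Standup(4pm); Onboarding(2pm) before Sync(3pm); DesignReview(3pm) before Postmortem(4pm); Sync(3pm) before One-on-one(5pm); max 2 per slot (cap 2).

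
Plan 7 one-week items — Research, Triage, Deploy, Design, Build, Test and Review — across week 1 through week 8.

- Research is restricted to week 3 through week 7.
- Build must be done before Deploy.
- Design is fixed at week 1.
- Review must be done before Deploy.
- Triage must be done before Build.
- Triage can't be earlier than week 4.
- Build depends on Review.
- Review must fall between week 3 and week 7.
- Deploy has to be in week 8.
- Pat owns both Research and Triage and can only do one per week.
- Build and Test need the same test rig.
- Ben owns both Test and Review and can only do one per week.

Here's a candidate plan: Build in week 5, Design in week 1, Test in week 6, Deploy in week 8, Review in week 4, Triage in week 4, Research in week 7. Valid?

Review must be done before Deploy — holds.
Build depends on Review — holds.
Ben owns both Test and Review and can only do one per week — holds.
Research is restricted to week 3 through week 7 — holds.
Deploy has to be in week 8 — holds.
Triage must be done before Build — holds.
Build and Test need the same test rig — holds.
Pat owns both Research and Triage and can only do one per week — holds.
Review must fall between week 3 and week 7 — holds.
Build must be done before Deploy — holds.
Triage can't be earlier than week 4 — holds.
Design is fixed at week 1 — holds.

Yes, all constraints hold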